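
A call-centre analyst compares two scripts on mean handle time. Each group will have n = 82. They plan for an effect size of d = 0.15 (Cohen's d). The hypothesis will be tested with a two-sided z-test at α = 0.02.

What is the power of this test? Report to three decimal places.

Noncentrality parameter: δ = d·√(n/2) = 0.15 × √(82/2) = 0.9605
Critical value for a two-sided test at α = 0.02: z_{α/2} = 2.326.
Power = Φ(δ − 2.326) + Φ(−δ − 2.326) = Φ(-1.366) + Φ(-3.287) = 0.0860 + 0.0005 = 0.0865.

Power ≈ 0.086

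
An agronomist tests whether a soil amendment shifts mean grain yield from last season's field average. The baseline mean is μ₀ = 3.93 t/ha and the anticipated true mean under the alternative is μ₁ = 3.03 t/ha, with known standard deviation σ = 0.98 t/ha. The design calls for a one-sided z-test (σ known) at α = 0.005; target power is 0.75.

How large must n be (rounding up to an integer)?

Standardized effect: d = |μ₁ − μ₀| / σ = |3.03 − 3.93| / 0.98 = 0.9184
Set Φ(δ − 2.576) = 0.75; then δ − 2.576 = Φ⁻¹(0.75) = 0.674, giving δ = 3.250.
δ = d·√n ⇒ n = (δ/d)² = (3.250 / 0.9184)² = 12.53.
Rounding up, n = 13.

n = 13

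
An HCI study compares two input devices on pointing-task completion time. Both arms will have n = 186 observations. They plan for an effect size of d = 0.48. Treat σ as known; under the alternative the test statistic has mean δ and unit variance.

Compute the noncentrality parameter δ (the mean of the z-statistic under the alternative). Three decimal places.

δ = d·√(n/2) = 0.48 × √(186/2) = 4.6290

δ ≈ 4.629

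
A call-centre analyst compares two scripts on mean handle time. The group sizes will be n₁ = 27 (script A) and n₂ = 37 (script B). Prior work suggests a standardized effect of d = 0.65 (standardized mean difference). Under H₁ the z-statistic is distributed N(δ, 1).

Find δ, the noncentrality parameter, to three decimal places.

δ ≈ 2.568

The noncentrality parameter scales effect size by the design's sample-size factor: δ = d / √(1/n₁ + 1/n₂) = 0.65 / √(1/27 + 1/37) = 2.5681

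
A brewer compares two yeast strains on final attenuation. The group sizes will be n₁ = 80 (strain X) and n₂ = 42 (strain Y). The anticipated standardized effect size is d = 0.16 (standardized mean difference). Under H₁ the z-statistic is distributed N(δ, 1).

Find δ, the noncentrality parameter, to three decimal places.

δ ≈ 0.840

δ = d / √(1/n₁ + 1/n₂) = 0.16 / √(1/80 + 1/42) = 0.8397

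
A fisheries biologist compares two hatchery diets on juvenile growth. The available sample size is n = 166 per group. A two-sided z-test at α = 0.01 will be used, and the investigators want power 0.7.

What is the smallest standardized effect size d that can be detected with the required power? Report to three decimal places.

Required noncentrality: δ = z_{0.005} + z_{0.30} = 2.576 + 0.524 = 3.100.
(The second rejection-region term Φ(−δ − z_{α/2}) is negligible and dropped.)
δ = d·√(n/2) ⇒ d = δ/√(n/2) = 3.100/√(166/2) = 0.3403.

d ≈ 0.340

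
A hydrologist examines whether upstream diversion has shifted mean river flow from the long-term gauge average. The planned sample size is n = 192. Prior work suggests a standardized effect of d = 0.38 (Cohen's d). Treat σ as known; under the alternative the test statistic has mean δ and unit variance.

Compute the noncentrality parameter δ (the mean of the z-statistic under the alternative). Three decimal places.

δ ≈ 5.265

δ = d·√n = 0.38 × √192 = 5.2654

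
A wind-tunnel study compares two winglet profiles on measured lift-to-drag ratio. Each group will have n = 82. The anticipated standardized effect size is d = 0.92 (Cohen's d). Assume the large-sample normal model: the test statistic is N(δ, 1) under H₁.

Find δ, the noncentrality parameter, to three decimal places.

δ = d·√(n/2) = 0.92 × √(82/2) = 5.8909

δ ≈ 5.891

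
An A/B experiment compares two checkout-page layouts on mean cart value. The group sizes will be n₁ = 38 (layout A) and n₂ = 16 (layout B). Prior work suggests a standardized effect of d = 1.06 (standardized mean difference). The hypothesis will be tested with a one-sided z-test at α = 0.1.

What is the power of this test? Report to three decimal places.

Noncentrality parameter: δ = d / √(1/n₁ + 1/n₂) = 1.06 / √(1/38 + 1/16) = 3.5568
One-sided α = 0.1 → critical value z_{0.1} = 1.282.
Power = Φ(δ − 1.282) = Φ(2.275) = 0.9886.

Power ≈ 0.989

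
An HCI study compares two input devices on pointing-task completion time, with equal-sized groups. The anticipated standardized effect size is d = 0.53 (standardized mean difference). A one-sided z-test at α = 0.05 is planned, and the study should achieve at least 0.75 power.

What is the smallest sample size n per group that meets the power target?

Set Φ(δ − 1.645) = 0.75; then δ − 1.645 = Φ⁻¹(0.75) = 0.674, giving δ = 2.319.
δ = d·√(n/2) ⇒ n = 2(δ/d)² = 2 × (2.319 / 0.53)² = 38.30.
Rounding up, n = 39 per group.

n = 39 per group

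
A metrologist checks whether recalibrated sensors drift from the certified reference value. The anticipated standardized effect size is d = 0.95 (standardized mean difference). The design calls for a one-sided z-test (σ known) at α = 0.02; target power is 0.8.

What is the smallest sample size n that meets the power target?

Set Φ(δ − 2.054) = 0.8; then δ − 2.054 = Φ⁻¹(0.8) = 0.842, giving δ = 2.895.
δ = d·√n ⇒ n = (δ/d)² = (2.895 / 0.95)² = 9.29.
Round up to the next whole unit.

n = 10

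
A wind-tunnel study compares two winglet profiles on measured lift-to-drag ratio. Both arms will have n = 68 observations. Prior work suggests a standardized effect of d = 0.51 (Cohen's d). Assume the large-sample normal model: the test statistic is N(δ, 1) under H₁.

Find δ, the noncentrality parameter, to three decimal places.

δ ≈ 2.974

δ = d·√(n/2) = 0.51 × √(68/2) = 2.9738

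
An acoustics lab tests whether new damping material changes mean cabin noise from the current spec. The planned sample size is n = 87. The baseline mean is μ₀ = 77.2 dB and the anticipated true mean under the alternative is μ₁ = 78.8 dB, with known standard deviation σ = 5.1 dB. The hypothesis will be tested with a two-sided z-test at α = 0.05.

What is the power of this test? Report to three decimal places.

Power ≈ 0.833

Standardized effect: d = |μ₁ − μ₀| / σ = |78.8 − 77.2| / 5.1 = 0.3137
Noncentrality parameter: δ = d·√n = 0.3137 × √87 = 2.9262
Critical value for a two-sided test at α = 0.05: z_{α/2} = 1.960.
Power = Φ(δ − 1.960) + Φ(−δ − 1.960) = Φ(0.966) + Φ(-4.886) = 0.8330 + 0.0000 = 0.8330.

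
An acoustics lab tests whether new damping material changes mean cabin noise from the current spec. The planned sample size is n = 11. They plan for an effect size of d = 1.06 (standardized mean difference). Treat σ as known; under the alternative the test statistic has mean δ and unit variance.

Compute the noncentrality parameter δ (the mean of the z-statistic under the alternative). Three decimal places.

δ ≈ 3.516

δ = d·√n = 1.06 × √11 = 3.5156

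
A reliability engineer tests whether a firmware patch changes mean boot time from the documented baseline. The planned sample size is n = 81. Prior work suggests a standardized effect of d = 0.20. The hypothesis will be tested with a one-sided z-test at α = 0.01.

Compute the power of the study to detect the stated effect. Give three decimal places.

Noncentrality parameter: δ = d·√n = 0.20 × √81 = 1.8000
One-sided α = 0.01 → critical value z_{0.01} = 2.326.
Power = Φ(δ − 2.326) = Φ(-0.526) = 0.2993.

Power ≈ 0.299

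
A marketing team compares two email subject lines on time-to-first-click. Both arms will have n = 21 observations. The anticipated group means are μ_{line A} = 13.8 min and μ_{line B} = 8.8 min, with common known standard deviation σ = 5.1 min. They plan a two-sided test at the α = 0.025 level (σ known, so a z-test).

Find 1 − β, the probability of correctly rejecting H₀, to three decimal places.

Standardized effect: d = |μ_{line A} − μ_{line B}| / σ = |13.8 − 8.8| / 5.1 = 0.9804
Noncentrality parameter: δ = d·√(n/2) = 0.9804 × √(21/2) = 3.1768
Critical value for a two-sided test at α = 0.025: z_{α/2} = 2.241.
Power = Φ(δ − 2.241) + Φ(−δ − 2.241) = Φ(0.935) + Φ(-5.418) = 0.8252 + 0.0000 = 0.8252.

Power ≈ 0.825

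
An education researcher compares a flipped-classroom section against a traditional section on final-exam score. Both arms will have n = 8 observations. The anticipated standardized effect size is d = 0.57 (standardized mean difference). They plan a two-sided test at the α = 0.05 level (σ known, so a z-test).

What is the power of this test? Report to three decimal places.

Power ≈ 0.207

Noncentrality parameter: δ = d·√(n/2) = 0.57 × √(8/2) = 1.1400
Two-sided α = 0.05 → critical value z_{0.025} = 1.960.
Power = Φ(δ − 1.960) + Φ(−δ − 1.960) = Φ(-0.820) + Φ(-3.100) = 0.2061 + 0.0010 = 0.2071.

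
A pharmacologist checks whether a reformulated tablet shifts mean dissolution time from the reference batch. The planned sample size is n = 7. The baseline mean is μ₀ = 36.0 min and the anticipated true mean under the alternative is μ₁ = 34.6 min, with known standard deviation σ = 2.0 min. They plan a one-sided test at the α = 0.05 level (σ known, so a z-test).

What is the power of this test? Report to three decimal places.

Power ≈ 0.582

Standardized effect: d = |μ₁ − μ₀| / σ = |34.6 − 36.0| / 2.0 = 0.7000
Noncentrality parameter: δ = d·√n = 0.7000 × √7 = 1.8520
Critical value for a one-sided test at α = 0.05: z_α = 1.645.
Power = Φ(δ − 1.645) = Φ(0.207) = 0.5821.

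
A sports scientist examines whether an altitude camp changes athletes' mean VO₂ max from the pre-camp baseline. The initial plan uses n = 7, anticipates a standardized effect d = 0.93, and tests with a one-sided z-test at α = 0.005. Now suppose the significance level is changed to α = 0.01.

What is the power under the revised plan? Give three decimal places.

Power ≈ 0.553

δ = d·√n = 0.93 × √7 = 2.4605 (unchanged). New critical value: z_{0.01} = 2.326.
Revised power = Φ(δ − 2.326) = Φ(0.134) = 0.5534.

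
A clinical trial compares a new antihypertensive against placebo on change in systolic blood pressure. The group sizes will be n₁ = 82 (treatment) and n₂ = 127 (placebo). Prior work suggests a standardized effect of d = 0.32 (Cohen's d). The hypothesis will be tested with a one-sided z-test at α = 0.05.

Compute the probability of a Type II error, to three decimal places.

β ≈ 0.270

Noncentrality parameter: δ = d / √(1/n₁ + 1/n₂) = 0.32 / √(1/82 + 1/127) = 2.2588
Critical value for a one-sided test at α = 0.05: z_α = 1.645.
Power = P(Z > 1.645 − δ) = Φ(0.614) = 0.7304.
Type II error: β = 1 − power = 1 − 0.7304 = 0.2696.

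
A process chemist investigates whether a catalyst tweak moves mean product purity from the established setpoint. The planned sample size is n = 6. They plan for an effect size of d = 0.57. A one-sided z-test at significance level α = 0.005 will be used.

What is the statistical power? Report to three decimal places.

Noncentrality parameter: δ = d·√n = 0.57 × √6 = 1.3962
One-sided α = 0.005 → critical value z_{0.005} = 2.576.
Power = P(Z > 2.576 − δ) = Φ(-1.180) = 0.1191.

Power ≈ 0.119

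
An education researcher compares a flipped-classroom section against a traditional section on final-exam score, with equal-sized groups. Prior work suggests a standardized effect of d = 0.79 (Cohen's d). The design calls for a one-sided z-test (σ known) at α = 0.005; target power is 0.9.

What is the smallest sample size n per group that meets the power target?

n = 48 per group

Set Φ(δ − 2.576) = 0.9; then δ − 2.576 = Φ⁻¹(0.9) = 1.282, giving δ = 3.857.
δ = d·√(n/2) ⇒ n = 2(δ/d)² = 2 × (3.857 / 0.79)² = 47.68.
Round up to the next whole unit.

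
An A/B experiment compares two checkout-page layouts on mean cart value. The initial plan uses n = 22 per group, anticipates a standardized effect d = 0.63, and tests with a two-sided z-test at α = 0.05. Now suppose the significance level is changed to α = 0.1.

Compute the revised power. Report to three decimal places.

δ = d·√(n/2) = 0.63 × √(22/2) = 2.0895 (unchanged). New critical value: z_{0.05} = 1.645.
Revised power = Φ(δ − 1.645) + Φ(−δ − 1.645) = Φ(0.445) + Φ(-3.734) = 0.6717 + 0.0001 = 0.6718.

Power ≈ 0.672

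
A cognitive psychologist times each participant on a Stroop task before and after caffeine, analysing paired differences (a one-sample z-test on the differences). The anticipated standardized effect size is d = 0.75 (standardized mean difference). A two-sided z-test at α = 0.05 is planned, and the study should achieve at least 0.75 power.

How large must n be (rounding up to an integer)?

n = 13

For power 0.75 need Φ(δ − z_{0.025}) = 0.75, so δ = z_{0.025} + z_{0.25} = 1.960 + 0.674 = 2.634.
(Ignoring the negligible lower-tail rejection probability gives the usual closed-form inversion.)
δ = d·√n ⇒ n = (δ/d)² = (2.634 / 0.75)² = 12.34.
Round up to the next whole unit.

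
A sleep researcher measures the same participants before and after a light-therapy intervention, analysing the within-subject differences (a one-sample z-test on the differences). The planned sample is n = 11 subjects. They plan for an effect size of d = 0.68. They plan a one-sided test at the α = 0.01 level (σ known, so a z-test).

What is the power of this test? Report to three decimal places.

Power ≈ 0.472

Noncentrality parameter: λ = d·√n = 0.68 × √11 = 2.2553
One-sided α = 0.01 → critical value z_{0.01} = 2.326.
Power = Φ(λ − 2.326) = Φ(-0.071) = 0.4717.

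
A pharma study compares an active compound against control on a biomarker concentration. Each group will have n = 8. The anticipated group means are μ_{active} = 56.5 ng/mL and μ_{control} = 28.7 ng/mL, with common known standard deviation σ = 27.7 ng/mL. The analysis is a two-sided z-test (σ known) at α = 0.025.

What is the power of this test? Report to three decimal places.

Power ≈ 0.407

Standardized effect: d = |μ_{active} − μ_{control}| / σ = |56.5 − 28.7| / 27.7 = 1.0036
Noncentrality parameter: δ = d·√(n/2) = 1.0036 × √(8/2) = 2.0072
Two-sided α = 0.025 → critical value z_{0.0125} = 2.241.
Power = Φ(δ − 2.241) + Φ(−δ − 2.241) = Φ(-0.234) + Φ(-4.249) = 0.4074 + 0.0000 = 0.4074.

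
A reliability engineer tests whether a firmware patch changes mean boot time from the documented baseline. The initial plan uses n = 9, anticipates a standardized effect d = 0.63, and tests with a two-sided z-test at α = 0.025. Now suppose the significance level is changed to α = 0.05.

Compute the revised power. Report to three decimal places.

δ = d·√n = 0.63 × √9 = 1.8900 (unchanged). New critical value: z_{0.025} = 1.960.
Revised power = Φ(δ − 1.960) + Φ(−δ − 1.960) = Φ(-0.070) + Φ(-3.850) = 0.4721 + 0.0001 = 0.4722.

Power ≈ 0.472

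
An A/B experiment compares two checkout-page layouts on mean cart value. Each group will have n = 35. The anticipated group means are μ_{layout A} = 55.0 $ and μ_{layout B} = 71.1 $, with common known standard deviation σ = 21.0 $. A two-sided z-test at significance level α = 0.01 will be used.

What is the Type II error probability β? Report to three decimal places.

Standardized effect: d = |μ_{layout A} − μ_{layout B}| / σ = |55.0 − 71.1| / 21.0 = 0.7667
Noncentrality parameter: δ = d·√(n/2) = 0.7667 × √(35/2) = 3.2072
Critical value for a two-sided test at α = 0.01: z_{α/2} = 2.576.
Power = Φ(δ − 2.576) + Φ(−δ − 2.576) = Φ(0.631) + Φ(-5.783) = 0.7361 + 0.0000 = 0.7361.
Type II error: β = 1 − power = 1 − 0.7361 = 0.2639.

β ≈ 0.264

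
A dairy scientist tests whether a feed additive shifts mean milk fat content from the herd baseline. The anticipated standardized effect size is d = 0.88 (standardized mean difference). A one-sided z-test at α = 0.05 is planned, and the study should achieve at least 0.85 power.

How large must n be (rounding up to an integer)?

n = 10

For power 0.85 need Φ(δ − z_{0.05}) = 0.85, so δ = z_{0.05} + z_{0.15} = 1.645 + 1.036 = 2.681.
δ = d·√n ⇒ n = (δ/d)² = (2.681 / 0.88)² = 9.28.
Rounding up, n = 10.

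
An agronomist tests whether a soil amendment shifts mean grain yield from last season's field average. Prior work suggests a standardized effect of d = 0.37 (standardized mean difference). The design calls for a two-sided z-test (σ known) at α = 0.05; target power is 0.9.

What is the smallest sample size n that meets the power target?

n = 77

Set Φ(δ − 1.960) = 0.9; then δ − 1.960 = Φ⁻¹(0.9) = 1.282, giving δ = 3.242.
(For δ > 0 the lower-tail rejection region contributes negligibly to power, so the one-term inversion is standard.)
δ = d·√n ⇒ n = (δ/d)² = (3.242 / 0.37)² = 76.75.
Rounding up, n = 77.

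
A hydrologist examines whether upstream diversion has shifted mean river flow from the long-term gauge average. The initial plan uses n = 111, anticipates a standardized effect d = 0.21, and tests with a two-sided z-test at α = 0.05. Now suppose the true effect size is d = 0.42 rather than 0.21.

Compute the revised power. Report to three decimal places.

Power ≈ 0.993

With d = 0.42: δ = d·√n = 0.42 × √111 = 4.4250. Critical value z_{0.025} = 1.960.
Revised power = Φ(δ − 1.960) + Φ(−δ − 1.960) = Φ(2.465) + Φ(-6.385) = 0.9931 + 0.0000 = 0.9931.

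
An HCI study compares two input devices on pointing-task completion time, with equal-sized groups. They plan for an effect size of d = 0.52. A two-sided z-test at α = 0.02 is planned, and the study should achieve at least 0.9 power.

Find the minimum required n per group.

Set Φ(δ − 2.326) = 0.9; then δ − 2.326 = Φ⁻¹(0.9) = 1.282, giving δ = 3.608.
(Ignoring the negligible lower-tail rejection probability gives the usual closed-form inversion.)
δ = d·√(n/2) ⇒ n = 2(δ/d)² = 2 × (3.608 / 0.52)² = 96.28.
Round up to the next whole unit.

n = 97 per group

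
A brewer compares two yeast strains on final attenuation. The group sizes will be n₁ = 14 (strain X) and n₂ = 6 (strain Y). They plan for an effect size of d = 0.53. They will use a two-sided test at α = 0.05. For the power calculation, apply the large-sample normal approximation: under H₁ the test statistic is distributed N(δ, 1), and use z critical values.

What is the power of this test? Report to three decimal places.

Power ≈ 0.192

Noncentrality parameter: δ = d / √(1/n₁ + 1/n₂) = 0.53 / √(1/14 + 1/6) = 1.0862
Critical value for a two-sided test at α = 0.05: z_{α/2} = 1.960.
Power = Φ(δ − 1.960) + Φ(−δ − 1.960) = Φ(-0.874) + Φ(-3.046) = 0.1911 + 0.0012 = 0.1923.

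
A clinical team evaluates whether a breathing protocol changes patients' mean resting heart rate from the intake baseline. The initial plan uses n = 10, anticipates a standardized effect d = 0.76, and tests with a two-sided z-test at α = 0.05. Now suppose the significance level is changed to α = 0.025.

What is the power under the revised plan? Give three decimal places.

δ = d·√n = 0.76 × √10 = 2.4033 (unchanged). New critical value: z_{0.0125} = 2.241.
Revised power = Φ(δ − 2.241) + Φ(−δ − 2.241) = Φ(0.162) + Φ(-4.645) = 0.5643 + 0.0000 = 0.5643.

Power ≈ 0.564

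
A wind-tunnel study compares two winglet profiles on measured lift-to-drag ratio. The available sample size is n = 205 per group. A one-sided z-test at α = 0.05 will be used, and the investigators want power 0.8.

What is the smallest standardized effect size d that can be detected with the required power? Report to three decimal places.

d ≈ 0.246

Need Φ(δ − 1.645) = 0.8, so δ = 1.645 + 0.842 = 2.486.
δ = d·√(n/2) ⇒ d = δ/√(n/2) = 2.486/√(205/2) = 0.2456.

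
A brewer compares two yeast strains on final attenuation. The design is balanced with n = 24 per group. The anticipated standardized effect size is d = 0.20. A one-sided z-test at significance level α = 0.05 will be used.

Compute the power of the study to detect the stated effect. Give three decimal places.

Noncentrality parameter: δ = d·√(n/2) = 0.20 × √(24/2) = 0.6928
Critical value for a one-sided test at α = 0.05: z_α = 1.645.
Power = P(Z > 1.645 − δ) = Φ(-0.952) = 0.1705.

Power ≈ 0.171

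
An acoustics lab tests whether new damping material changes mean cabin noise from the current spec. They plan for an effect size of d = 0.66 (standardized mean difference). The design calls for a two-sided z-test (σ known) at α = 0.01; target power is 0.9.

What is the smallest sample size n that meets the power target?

Set Φ(δ − 2.576) = 0.9; then δ − 2.576 = Φ⁻¹(0.9) = 1.282, giving δ = 3.857.
(Ignoring the negligible lower-tail rejection probability gives the usual closed-form inversion.)
δ = d·√n ⇒ n = (δ/d)² = (3.857 / 0.66)² = 34.16.
Round up to the next whole unit.

n = 35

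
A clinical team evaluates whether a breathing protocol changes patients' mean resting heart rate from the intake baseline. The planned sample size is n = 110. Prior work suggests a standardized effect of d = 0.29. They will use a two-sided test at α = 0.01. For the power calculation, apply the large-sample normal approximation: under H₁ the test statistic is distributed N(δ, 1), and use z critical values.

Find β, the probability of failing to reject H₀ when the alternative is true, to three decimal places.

β ≈ 0.321

Noncentrality parameter: δ = d·√n = 0.29 × √110 = 3.0415
Critical value for a two-sided test at α = 0.01: z_{α/2} = 2.576.
Power = Φ(δ − 2.576) + Φ(−δ − 2.576) = Φ(0.466) + Φ(-5.617) = 0.6793 + 0.0000 = 0.6793.
Type II error: β = 1 − power = 1 − 0.6793 = 0.3207.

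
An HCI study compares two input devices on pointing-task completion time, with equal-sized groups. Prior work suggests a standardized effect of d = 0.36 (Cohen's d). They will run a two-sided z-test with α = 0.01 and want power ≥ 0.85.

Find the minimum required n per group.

n = 202 per group

Set Φ(δ − 2.576) = 0.85; then δ − 2.576 = Φ⁻¹(0.85) = 1.036, giving δ = 3.612.
(Ignoring the negligible lower-tail rejection probability gives the usual closed-form inversion.)
δ = d·√(n/2) ⇒ n = 2(δ/d)² = 2 × (3.612 / 0.36)² = 201.36.
Rounding up, n = 202 per group.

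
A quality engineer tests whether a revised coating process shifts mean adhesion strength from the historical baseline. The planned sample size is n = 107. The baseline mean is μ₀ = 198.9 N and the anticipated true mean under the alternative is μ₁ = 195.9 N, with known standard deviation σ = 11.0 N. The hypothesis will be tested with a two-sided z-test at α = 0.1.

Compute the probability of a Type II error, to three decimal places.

Standardized effect: d = |μ₁ − μ₀| / σ = |195.9 − 198.9| / 11.0 = 0.2727
Noncentrality parameter: δ = d·√n = 0.2727 × √107 = 2.8211
Two-sided α = 0.1 → critical value z_{0.05} = 1.645.
Power = Φ(δ − 1.645) + Φ(−δ − 1.645) = Φ(1.176) + Φ(-4.466) = 0.8803 + 0.0000 = 0.8803.
Type II error: β = 1 − power = 1 − 0.8803 = 0.1197.

β ≈ 0.120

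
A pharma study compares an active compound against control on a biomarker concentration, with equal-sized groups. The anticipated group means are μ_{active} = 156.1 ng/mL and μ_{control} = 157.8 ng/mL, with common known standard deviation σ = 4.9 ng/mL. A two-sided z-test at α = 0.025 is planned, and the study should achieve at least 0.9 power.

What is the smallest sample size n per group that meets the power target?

n = 207 per group

Standardized effect: d = |μ_{active} − μ_{control}| / σ = |156.1 − 157.8| / 4.9 = 0.3469
Set Φ(δ − 2.241) = 0.9; then δ − 2.241 = Φ⁻¹(0.9) = 1.282, giving δ = 3.523.
(The Φ(−δ − z_{α/2}) term is vanishingly small for δ > 0 and is dropped in the standard sample-size formula.)
δ = d·√(n/2) ⇒ n = 2(δ/d)² = 2 × (3.523 / 0.3469)² = 206.22.
Rounding up, n = 207 per group.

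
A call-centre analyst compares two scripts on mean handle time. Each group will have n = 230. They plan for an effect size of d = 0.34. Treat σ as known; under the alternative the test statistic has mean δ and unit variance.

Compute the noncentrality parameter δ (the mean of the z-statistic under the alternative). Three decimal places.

δ = d·√(n/2) = 0.34 × √(230/2) = 3.6461

δ ≈ 3.646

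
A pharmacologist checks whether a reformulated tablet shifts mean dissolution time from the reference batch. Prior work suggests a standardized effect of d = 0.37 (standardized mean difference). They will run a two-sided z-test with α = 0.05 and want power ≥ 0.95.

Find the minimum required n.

n = 95

Set Φ(δ − 1.960) = 0.95; then δ − 1.960 = Φ⁻¹(0.95) = 1.645, giving δ = 3.605.
(Ignoring the negligible lower-tail rejection probability gives the usual closed-form inversion.)
δ = d·√n ⇒ n = (δ/d)² = (3.605 / 0.37)² = 94.92.
Round up to the next whole unit.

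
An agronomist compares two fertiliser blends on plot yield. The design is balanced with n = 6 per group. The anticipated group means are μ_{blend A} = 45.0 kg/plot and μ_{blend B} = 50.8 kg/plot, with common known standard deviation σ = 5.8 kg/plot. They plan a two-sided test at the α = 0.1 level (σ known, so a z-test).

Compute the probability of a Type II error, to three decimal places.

Standardized effect: d = |μ_{blend A} − μ_{blend B}| / σ = |45.0 − 50.8| / 5.8 = 1.0000
Noncentrality parameter: δ = d·√(n/2) = 1.0000 × √(6/2) = 1.7321
Critical value for a two-sided test at α = 0.1: z_{α/2} = 1.645.
Power = Φ(δ − 1.645) + Φ(−δ − 1.645) = Φ(0.087) + Φ(-3.377) = 0.5347 + 0.0004 = 0.5351.
Type II error: β = 1 − power = 1 − 0.5351 = 0.4649.

β ≈ 0.465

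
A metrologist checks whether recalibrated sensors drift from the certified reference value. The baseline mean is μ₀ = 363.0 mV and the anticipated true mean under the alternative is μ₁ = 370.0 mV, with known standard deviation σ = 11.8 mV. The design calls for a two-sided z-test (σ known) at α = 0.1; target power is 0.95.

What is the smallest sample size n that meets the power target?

Standardized effect: d = |μ₁ − μ₀| / σ = |370.0 − 363.0| / 11.8 = 0.5932
For power 0.95 need Φ(δ − z_{0.05}) = 0.95, so δ = z_{0.05} + z_{0.05} = 1.645 + 1.645 = 3.290.
(Ignoring the negligible lower-tail rejection probability gives the usual closed-form inversion.)
δ = d·√n ⇒ n = (δ/d)² = (3.290 / 0.5932)² = 30.75.
Rounding up, n = 31.

n = 31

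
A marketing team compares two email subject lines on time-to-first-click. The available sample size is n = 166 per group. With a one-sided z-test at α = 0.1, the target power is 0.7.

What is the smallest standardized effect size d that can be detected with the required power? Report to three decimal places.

d ≈ 0.198

Need Φ(δ − 1.282) = 0.7, so δ = 1.282 + 0.524 = 1.806.
δ = d·√(n/2) ⇒ d = δ/√(n/2) = 1.806/√(166/2) = 0.1982.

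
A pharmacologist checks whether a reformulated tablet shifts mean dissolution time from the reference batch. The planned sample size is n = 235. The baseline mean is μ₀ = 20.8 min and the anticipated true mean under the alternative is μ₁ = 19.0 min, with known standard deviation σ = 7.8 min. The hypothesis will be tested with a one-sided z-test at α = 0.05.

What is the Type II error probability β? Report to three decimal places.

Standardized effect: d = |μ₁ − μ₀| / σ = |19.0 − 20.8| / 7.8 = 0.2308
Noncentrality parameter: δ = d·√n = 0.2308 × √235 = 3.5376
One-sided α = 0.05 → critical value z_{0.05} = 1.645.
Power = Φ(δ − 1.645) = Φ(1.893) = 0.9708.
Type II error: β = 1 − power = 1 − 0.9708 = 0.0292.

β ≈ 0.029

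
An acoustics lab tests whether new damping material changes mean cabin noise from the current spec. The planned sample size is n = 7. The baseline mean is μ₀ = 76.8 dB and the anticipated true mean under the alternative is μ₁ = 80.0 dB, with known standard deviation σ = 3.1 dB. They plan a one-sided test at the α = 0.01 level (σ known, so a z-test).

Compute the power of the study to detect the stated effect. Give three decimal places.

Standardized effect: d = |μ₁ − μ₀| / σ = |80.0 − 76.8| / 3.1 = 1.0323
Noncentrality parameter: δ = d·√n = 1.0323 × √7 = 2.7311
One-sided α = 0.01 → critical value z_{0.01} = 2.326.
Power = Φ(δ − 2.326) = Φ(0.405) = 0.6572.

Power ≈ 0.657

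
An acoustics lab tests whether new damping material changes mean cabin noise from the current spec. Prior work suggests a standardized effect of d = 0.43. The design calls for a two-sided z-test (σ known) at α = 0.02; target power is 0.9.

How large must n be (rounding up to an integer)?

n = 71

Set Φ(δ − 2.326) = 0.9; then δ − 2.326 = Φ⁻¹(0.9) = 1.282, giving δ = 3.608.
(For δ > 0 the lower-tail rejection region contributes negligibly to power, so the one-term inversion is standard.)
δ = d·√n ⇒ n = (δ/d)² = (3.608 / 0.43)² = 70.40.
Rounding up, n = 71.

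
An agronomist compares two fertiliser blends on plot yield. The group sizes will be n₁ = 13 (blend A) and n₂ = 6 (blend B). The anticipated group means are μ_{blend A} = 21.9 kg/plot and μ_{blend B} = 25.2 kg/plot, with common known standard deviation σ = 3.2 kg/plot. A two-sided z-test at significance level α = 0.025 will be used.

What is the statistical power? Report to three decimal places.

Power ≈ 0.440

Standardized effect: d = |μ_{blend A} − μ_{blend B}| / σ = |21.9 − 25.2| / 3.2 = 1.0312
Noncentrality parameter: δ = d / √(1/n₁ + 1/n₂) = 1.0312 / √(1/13 + 1/6) = 2.0895
Two-sided α = 0.025 → critical value z_{0.0125} = 2.241.
Power = Φ(δ − 2.241) + Φ(−δ − 2.241) = Φ(-0.152) + Φ(-4.331) = 0.4396 + 0.0000 = 0.4396.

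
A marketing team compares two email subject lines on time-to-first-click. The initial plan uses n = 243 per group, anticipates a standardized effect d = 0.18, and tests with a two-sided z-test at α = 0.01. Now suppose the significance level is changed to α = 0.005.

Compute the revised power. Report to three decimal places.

Power ≈ 0.205

δ = d·√(n/2) = 0.18 × √(243/2) = 1.9841 (unchanged). New critical value: z_{0.0025} = 2.807.
Revised power = Φ(δ − 2.807) + Φ(−δ − 2.807) = Φ(-0.823) + Φ(-4.791) = 0.2053 + 0.0000 = 0.2053.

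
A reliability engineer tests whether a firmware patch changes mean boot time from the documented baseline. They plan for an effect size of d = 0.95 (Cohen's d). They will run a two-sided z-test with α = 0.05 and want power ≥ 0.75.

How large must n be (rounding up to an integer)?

n = 8

For power 0.75 need Φ(δ − z_{0.025}) = 0.75, so δ = z_{0.025} + z_{0.25} = 1.960 + 0.674 = 2.634.
(The Φ(−δ − z_{α/2}) term is vanishingly small for δ > 0 and is dropped in the standard sample-size formula.)
δ = d·√n ⇒ n = (δ/d)² = (2.634 / 0.95)² = 7.69.
Rounding up, n = 8.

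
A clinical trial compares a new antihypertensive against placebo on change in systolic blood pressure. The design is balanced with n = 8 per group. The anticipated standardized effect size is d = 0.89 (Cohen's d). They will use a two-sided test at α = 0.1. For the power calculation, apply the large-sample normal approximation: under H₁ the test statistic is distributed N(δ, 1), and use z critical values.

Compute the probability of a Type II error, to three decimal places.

β ≈ 0.446

Noncentrality parameter: δ = d·√(n/2) = 0.89 × √(8/2) = 1.7800
Critical value for a two-sided test at α = 0.1: z_{α/2} = 1.645.
Power = Φ(δ − 1.645) + Φ(−δ − 1.645) = Φ(0.135) + Φ(-3.425) = 0.5538 + 0.0003 = 0.5541.
Type II error: β = 1 − power = 1 − 0.5541 = 0.4459.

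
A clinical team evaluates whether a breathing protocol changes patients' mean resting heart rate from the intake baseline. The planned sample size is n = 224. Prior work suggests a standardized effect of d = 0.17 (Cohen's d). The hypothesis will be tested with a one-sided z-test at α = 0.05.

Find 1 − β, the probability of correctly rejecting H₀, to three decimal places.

Noncentrality parameter: δ = d·√n = 0.17 × √224 = 2.5443
One-sided α = 0.05 → critical value z_{0.05} = 1.645.
Power = P(Z > 1.645 − δ) = Φ(0.899) = 0.8158.

Power ≈ 0.816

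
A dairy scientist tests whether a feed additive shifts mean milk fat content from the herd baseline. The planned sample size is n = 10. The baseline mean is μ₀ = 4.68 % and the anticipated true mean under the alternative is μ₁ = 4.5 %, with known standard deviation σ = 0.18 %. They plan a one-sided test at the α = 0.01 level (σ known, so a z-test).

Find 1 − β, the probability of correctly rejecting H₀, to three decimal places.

Standardized effect: d = |μ₁ − μ₀| / σ = |4.5 − 4.68| / 0.18 = 1.0000
Noncentrality parameter: δ = d·√n = 1.0000 × √10 = 3.1623
Critical value for a one-sided test at α = 0.01: z_α = 2.326.
Power = P(Z > 2.326 − δ) = Φ(0.836) = 0.7984.

Power ≈ 0.798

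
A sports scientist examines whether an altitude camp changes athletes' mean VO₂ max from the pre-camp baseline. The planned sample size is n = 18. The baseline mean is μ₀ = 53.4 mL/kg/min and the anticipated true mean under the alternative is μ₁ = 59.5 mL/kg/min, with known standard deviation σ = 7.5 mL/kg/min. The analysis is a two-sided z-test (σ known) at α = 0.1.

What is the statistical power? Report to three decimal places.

Power ≈ 0.965

Standardized effect: d = |μ₁ − μ₀| / σ = |59.5 − 53.4| / 7.5 = 0.8133
Noncentrality parameter: δ = d·√n = 0.8133 × √18 = 3.4507
Two-sided α = 0.1 → critical value z_{0.05} = 1.645.
Power = Φ(δ − 1.645) + Φ(−δ − 1.645) = Φ(1.806) + Φ(-5.096) = 0.9645 + 0.0000 = 0.9645.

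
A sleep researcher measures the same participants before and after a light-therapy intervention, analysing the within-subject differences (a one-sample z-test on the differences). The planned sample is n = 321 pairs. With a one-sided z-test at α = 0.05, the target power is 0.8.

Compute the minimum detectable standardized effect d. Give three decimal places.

d ≈ 0.139

Required noncentrality: δ = z_{0.05} + z_{0.20} = 1.645 + 0.842 = 2.486.
δ = d·√n ⇒ d = δ/√n = 2.486/√321 = 0.1388.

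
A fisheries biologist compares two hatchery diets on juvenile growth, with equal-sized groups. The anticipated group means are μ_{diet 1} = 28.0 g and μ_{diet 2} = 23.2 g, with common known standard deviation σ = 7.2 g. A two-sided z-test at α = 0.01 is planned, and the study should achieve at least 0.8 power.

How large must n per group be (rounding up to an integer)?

n = 53 per group

Standardized effect: d = |μ_{diet 1} − μ_{diet 2}| / σ = |28.0 − 23.2| / 7.2 = 0.6667
Set Φ(δ − 2.576) = 0.8; then δ − 2.576 = Φ⁻¹(0.8) = 0.842, giving δ = 3.417.
(For δ > 0 the lower-tail rejection region contributes negligibly to power, so the one-term inversion is standard.)
δ = d·√(n/2) ⇒ n = 2(δ/d)² = 2 × (3.417 / 0.6667)² = 52.56.
Rounding up, n = 53 per group.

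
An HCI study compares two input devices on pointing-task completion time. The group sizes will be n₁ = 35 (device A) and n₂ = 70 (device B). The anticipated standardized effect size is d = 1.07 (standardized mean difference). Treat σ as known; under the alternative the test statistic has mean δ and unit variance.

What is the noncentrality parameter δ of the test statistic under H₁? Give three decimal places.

δ ≈ 5.169

The noncentrality parameter scales effect size by the design's sample-size factor: δ = d / √(1/n₁ + 1/n₂) = 1.07 / √(1/35 + 1/70) = 5.1686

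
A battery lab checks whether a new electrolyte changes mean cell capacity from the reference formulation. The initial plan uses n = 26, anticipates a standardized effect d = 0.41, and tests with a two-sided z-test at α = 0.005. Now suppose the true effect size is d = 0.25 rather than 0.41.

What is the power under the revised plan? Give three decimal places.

Power ≈ 0.063

With d = 0.25: δ = d·√n = 0.25 × √26 = 1.2748. Critical value z_{0.0025} = 2.807.
Revised power = Φ(δ − 2.807) + Φ(−δ − 2.807) = Φ(-1.532) + Φ(-4.082) = 0.0627 + 0.0000 = 0.0627.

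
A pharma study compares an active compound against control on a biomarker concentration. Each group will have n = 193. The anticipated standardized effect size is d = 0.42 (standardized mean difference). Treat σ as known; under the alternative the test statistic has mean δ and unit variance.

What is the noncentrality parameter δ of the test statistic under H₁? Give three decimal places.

The noncentrality parameter scales effect size by the design's sample-size factor: δ = d·√(n/2) = 0.42 × √(193/2) = 4.1258

δ ≈ 4.126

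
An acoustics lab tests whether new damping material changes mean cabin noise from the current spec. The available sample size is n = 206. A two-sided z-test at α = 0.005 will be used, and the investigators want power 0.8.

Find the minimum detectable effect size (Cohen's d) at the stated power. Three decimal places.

d ≈ 0.254

Need Φ(δ − 2.807) = 0.8, so δ = 2.807 + 0.842 = 3.649.
(The second rejection-region term Φ(−δ − z_{α/2}) is negligible and dropped.)
δ = d·√n ⇒ d = δ/√n = 3.649/√206 = 0.2542.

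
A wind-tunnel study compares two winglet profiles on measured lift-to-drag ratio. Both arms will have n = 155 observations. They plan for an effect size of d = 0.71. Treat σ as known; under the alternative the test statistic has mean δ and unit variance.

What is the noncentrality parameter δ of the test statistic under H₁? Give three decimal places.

The noncentrality parameter scales effect size by the design's sample-size factor: δ = d·√(n/2) = 0.71 × √(155/2) = 6.2504

δ ≈ 6.250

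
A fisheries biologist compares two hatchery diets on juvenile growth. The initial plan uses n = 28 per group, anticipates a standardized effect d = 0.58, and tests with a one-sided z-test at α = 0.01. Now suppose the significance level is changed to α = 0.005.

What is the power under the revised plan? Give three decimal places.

Power ≈ 0.342

δ = d·√(n/2) = 0.58 × √(28/2) = 2.1702 (unchanged). New critical value: z_{0.005} = 2.576.
Revised power = Φ(δ − 2.576) = Φ(-0.406) = 0.3425.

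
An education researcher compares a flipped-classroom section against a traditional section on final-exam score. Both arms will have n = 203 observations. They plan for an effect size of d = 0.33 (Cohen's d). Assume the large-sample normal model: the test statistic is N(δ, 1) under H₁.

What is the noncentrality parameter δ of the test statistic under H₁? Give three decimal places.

δ ≈ 3.325

δ = d·√(n/2) = 0.33 × √(203/2) = 3.3247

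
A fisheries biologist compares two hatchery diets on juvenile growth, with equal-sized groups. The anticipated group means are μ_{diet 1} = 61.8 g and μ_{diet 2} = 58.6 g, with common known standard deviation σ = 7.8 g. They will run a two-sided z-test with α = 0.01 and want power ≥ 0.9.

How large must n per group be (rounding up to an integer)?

n = 177 per group

Standardized effect: d = |μ_{diet 1} − μ_{diet 2}| / σ = |61.8 − 58.6| / 7.8 = 0.4103
Set Φ(δ − 2.576) = 0.9; then δ − 2.576 = Φ⁻¹(0.9) = 1.282, giving δ = 3.857.
(For δ > 0 the lower-tail rejection region contributes negligibly to power, so the one-term inversion is standard.)
δ = d·√(n/2) ⇒ n = 2(δ/d)² = 2 × (3.857 / 0.4103)² = 176.81.
Round up to the next whole unit.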